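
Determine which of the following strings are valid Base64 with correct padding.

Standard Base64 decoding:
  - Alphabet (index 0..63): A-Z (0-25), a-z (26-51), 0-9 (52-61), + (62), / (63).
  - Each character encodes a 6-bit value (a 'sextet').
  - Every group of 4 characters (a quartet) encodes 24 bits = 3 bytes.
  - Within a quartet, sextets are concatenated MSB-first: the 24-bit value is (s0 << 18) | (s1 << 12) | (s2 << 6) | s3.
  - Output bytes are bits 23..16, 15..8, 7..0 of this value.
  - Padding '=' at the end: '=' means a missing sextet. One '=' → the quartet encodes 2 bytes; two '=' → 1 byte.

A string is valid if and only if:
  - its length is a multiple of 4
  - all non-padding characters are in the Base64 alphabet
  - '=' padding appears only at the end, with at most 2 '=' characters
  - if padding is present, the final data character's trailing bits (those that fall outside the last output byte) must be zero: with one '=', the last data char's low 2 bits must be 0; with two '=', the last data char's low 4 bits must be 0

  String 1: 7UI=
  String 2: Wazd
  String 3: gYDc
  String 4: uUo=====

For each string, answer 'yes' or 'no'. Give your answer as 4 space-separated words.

String 1: '7UI=' → valid
String 2: 'Wazd' → valid
String 3: 'gYDc' → valid
String 4: 'uUo=====' → invalid (5 pad chars (max 2))

Answer: yes yes yes no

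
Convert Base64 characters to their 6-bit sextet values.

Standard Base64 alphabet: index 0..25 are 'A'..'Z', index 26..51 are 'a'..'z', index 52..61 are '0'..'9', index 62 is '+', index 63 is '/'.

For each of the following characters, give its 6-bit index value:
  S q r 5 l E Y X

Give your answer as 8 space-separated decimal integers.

Answer: 18 42 43 57 37 4 24 23

Derivation:
'S': A..Z range, ord('S') − ord('A') = 18
'q': a..z range, 26 + ord('q') − ord('a') = 42
'r': a..z range, 26 + ord('r') − ord('a') = 43
'5': 0..9 range, 52 + ord('5') − ord('0') = 57
'l': a..z range, 26 + ord('l') − ord('a') = 37
'E': A..Z range, ord('E') − ord('A') = 4
'Y': A..Z range, ord('Y') − ord('A') = 24
'X': A..Z range, ord('X') − ord('A') = 23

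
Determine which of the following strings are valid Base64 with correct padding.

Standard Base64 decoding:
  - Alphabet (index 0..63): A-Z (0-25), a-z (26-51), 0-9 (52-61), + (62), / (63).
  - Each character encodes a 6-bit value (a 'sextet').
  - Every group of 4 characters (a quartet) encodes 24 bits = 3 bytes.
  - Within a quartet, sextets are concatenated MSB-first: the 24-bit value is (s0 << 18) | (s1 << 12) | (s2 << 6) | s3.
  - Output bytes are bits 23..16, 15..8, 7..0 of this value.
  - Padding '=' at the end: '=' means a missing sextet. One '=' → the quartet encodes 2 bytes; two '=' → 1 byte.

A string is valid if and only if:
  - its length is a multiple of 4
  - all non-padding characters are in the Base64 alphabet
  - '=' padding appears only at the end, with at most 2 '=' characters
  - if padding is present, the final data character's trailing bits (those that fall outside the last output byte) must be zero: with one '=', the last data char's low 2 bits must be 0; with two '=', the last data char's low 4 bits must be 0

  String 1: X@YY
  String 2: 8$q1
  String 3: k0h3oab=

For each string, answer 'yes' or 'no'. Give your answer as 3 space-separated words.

Answer: no no no

Derivation:
String 1: 'X@YY' → invalid (bad char(s): ['@'])
String 2: '8$q1' → invalid (bad char(s): ['$'])
String 3: 'k0h3oab=' → invalid (bad trailing bits)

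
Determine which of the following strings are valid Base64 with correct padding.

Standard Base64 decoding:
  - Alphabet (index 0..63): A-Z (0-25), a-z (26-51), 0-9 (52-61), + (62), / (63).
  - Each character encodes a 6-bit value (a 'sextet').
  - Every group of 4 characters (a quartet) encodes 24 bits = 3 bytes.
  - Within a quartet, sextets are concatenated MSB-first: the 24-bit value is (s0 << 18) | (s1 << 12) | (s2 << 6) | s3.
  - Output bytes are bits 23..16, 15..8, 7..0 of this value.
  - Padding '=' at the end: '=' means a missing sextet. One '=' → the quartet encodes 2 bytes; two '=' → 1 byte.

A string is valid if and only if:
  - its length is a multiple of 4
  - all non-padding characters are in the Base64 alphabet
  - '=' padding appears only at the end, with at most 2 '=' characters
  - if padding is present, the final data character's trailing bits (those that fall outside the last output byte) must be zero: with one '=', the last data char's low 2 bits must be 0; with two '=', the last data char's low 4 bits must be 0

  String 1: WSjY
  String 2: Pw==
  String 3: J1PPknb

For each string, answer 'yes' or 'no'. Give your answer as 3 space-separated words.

String 1: 'WSjY' → valid
String 2: 'Pw==' → valid
String 3: 'J1PPknb' → invalid (len=7 not mult of 4)

Answer: yes yes no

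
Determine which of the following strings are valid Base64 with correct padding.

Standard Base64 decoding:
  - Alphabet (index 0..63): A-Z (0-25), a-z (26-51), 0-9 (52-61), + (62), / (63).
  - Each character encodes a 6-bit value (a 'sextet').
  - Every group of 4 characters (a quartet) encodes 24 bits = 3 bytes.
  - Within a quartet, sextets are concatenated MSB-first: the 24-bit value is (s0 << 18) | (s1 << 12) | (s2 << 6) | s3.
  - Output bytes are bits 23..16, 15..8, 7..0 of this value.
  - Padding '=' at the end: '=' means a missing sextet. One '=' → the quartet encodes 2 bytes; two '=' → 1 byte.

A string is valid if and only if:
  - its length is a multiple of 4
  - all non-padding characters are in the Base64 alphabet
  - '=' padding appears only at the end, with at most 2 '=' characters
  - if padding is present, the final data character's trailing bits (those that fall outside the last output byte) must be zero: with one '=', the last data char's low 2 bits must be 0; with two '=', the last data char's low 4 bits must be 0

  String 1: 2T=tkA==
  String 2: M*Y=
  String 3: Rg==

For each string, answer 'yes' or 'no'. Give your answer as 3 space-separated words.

Answer: no no yes

Derivation:
String 1: '2T=tkA==' → invalid (bad char(s): ['=']; '=' in middle)
String 2: 'M*Y=' → invalid (bad char(s): ['*'])
String 3: 'Rg==' → valid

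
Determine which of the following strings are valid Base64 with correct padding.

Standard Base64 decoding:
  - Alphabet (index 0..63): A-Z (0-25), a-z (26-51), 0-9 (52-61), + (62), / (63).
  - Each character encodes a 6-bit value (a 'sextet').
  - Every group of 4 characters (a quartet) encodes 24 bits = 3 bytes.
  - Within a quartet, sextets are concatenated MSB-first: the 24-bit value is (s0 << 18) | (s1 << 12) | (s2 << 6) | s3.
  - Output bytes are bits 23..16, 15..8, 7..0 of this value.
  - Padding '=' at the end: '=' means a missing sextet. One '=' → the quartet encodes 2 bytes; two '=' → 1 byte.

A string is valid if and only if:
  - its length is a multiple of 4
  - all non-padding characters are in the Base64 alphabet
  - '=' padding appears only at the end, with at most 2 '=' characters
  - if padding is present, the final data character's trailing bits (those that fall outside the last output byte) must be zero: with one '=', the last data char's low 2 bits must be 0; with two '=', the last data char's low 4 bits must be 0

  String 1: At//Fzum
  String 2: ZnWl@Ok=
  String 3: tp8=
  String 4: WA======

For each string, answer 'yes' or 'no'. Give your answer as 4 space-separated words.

Answer: yes no yes no

Derivation:
String 1: 'At//Fzum' → valid
String 2: 'ZnWl@Ok=' → invalid (bad char(s): ['@'])
String 3: 'tp8=' → valid
String 4: 'WA======' → invalid (6 pad chars (max 2))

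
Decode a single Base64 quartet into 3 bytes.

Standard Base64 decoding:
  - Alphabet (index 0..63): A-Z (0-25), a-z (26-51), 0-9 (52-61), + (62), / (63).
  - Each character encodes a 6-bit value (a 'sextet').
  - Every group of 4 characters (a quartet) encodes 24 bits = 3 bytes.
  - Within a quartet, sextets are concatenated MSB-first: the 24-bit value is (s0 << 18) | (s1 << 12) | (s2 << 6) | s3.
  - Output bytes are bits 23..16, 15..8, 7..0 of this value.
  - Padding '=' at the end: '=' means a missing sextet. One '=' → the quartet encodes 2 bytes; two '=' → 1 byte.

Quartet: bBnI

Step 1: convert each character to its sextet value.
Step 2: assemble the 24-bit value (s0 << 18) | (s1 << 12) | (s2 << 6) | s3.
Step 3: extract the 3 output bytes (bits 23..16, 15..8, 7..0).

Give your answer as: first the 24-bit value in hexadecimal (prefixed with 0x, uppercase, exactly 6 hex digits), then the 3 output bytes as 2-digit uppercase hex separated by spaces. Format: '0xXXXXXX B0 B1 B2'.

Sextets: b=27, B=1, n=39, I=8
24-bit: (27<<18) | (1<<12) | (39<<6) | 8
      = 0x6C0000 | 0x001000 | 0x0009C0 | 0x000008
      = 0x6C19C8
Bytes: (v>>16)&0xFF=6C, (v>>8)&0xFF=19, v&0xFF=C8

Answer: 0x6C19C8 6C 19 C8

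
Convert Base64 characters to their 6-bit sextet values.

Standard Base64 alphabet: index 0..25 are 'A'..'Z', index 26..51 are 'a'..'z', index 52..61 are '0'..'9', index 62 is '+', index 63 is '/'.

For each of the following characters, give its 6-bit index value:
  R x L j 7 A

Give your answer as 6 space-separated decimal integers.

'R': A..Z range, ord('R') − ord('A') = 17
'x': a..z range, 26 + ord('x') − ord('a') = 49
'L': A..Z range, ord('L') − ord('A') = 11
'j': a..z range, 26 + ord('j') − ord('a') = 35
'7': 0..9 range, 52 + ord('7') − ord('0') = 59
'A': A..Z range, ord('A') − ord('A') = 0

Answer: 17 49 11 35 59 0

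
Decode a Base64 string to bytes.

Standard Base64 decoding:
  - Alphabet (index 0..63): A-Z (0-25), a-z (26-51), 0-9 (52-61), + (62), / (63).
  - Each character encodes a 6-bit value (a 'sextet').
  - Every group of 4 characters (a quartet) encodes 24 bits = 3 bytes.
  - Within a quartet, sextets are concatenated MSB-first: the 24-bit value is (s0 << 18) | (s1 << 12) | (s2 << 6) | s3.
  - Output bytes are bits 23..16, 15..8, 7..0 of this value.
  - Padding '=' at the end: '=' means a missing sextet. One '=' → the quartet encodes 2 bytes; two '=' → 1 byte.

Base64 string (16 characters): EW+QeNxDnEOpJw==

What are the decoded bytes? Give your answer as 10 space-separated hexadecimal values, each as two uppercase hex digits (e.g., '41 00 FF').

Answer: 11 6F 90 78 DC 43 9C 43 A9 27

Derivation:
After char 0 ('E'=4): chars_in_quartet=1 acc=0x4 bytes_emitted=0
After char 1 ('W'=22): chars_in_quartet=2 acc=0x116 bytes_emitted=0
After char 2 ('+'=62): chars_in_quartet=3 acc=0x45BE bytes_emitted=0
After char 3 ('Q'=16): chars_in_quartet=4 acc=0x116F90 -> emit 11 6F 90, reset; bytes_emitted=3
After char 4 ('e'=30): chars_in_quartet=1 acc=0x1E bytes_emitted=3
After char 5 ('N'=13): chars_in_quartet=2 acc=0x78D bytes_emitted=3
After char 6 ('x'=49): chars_in_quartet=3 acc=0x1E371 bytes_emitted=3
After char 7 ('D'=3): chars_in_quartet=4 acc=0x78DC43 -> emit 78 DC 43, reset; bytes_emitted=6
After char 8 ('n'=39): chars_in_quartet=1 acc=0x27 bytes_emitted=6
After char 9 ('E'=4): chars_in_quartet=2 acc=0x9C4 bytes_emitted=6
After char 10 ('O'=14): chars_in_quartet=3 acc=0x2710E bytes_emitted=6
After char 11 ('p'=41): chars_in_quartet=4 acc=0x9C43A9 -> emit 9C 43 A9, reset; bytes_emitted=9
After char 12 ('J'=9): chars_in_quartet=1 acc=0x9 bytes_emitted=9
After char 13 ('w'=48): chars_in_quartet=2 acc=0x270 bytes_emitted=9
Padding '==': partial quartet acc=0x270 -> emit 27; bytes_emitted=10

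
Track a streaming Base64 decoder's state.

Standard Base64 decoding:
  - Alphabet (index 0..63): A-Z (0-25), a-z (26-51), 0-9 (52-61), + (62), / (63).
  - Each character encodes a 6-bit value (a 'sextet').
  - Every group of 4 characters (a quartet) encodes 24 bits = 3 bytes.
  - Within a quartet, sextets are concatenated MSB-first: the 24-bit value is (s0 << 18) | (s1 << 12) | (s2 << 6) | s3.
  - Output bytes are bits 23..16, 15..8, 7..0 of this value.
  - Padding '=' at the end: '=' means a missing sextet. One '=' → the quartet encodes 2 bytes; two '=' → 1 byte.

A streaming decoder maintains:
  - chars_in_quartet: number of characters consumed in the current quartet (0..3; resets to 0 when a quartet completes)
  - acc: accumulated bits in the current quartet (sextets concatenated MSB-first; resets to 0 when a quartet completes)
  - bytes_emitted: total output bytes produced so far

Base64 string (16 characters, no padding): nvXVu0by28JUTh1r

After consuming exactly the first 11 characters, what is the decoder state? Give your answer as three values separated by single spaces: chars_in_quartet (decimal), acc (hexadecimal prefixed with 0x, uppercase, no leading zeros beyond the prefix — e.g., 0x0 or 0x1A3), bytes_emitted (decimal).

After char 0 ('n'=39): chars_in_quartet=1 acc=0x27 bytes_emitted=0
After char 1 ('v'=47): chars_in_quartet=2 acc=0x9EF bytes_emitted=0
After char 2 ('X'=23): chars_in_quartet=3 acc=0x27BD7 bytes_emitted=0
After char 3 ('V'=21): chars_in_quartet=4 acc=0x9EF5D5 -> emit 9E F5 D5, reset; bytes_emitted=3
After char 4 ('u'=46): chars_in_quartet=1 acc=0x2E bytes_emitted=3
After char 5 ('0'=52): chars_in_quartet=2 acc=0xBB4 bytes_emitted=3
After char 6 ('b'=27): chars_in_quartet=3 acc=0x2ED1B bytes_emitted=3
After char 7 ('y'=50): chars_in_quartet=4 acc=0xBB46F2 -> emit BB 46 F2, reset; bytes_emitted=6
After char 8 ('2'=54): chars_in_quartet=1 acc=0x36 bytes_emitted=6
After char 9 ('8'=60): chars_in_quartet=2 acc=0xDBC bytes_emitted=6
After char 10 ('J'=9): chars_in_quartet=3 acc=0x36F09 bytes_emitted=6

Answer: 3 0x36F09 6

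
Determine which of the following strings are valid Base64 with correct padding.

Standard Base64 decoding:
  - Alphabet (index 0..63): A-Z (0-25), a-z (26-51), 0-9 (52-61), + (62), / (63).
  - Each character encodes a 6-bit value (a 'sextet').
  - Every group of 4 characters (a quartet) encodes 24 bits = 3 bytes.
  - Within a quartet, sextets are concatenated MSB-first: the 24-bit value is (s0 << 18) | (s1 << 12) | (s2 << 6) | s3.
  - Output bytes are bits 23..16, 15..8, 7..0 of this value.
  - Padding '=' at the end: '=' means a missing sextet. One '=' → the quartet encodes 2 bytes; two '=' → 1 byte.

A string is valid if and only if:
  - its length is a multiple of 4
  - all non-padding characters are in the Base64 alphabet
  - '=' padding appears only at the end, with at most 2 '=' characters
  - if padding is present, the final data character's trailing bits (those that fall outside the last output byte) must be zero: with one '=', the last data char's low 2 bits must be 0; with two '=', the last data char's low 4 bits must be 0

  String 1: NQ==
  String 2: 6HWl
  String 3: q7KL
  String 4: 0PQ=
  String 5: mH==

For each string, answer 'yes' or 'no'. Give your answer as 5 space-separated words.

Answer: yes yes yes yes no

Derivation:
String 1: 'NQ==' → valid
String 2: '6HWl' → valid
String 3: 'q7KL' → valid
String 4: '0PQ=' → valid
String 5: 'mH==' → invalid (bad trailing bits)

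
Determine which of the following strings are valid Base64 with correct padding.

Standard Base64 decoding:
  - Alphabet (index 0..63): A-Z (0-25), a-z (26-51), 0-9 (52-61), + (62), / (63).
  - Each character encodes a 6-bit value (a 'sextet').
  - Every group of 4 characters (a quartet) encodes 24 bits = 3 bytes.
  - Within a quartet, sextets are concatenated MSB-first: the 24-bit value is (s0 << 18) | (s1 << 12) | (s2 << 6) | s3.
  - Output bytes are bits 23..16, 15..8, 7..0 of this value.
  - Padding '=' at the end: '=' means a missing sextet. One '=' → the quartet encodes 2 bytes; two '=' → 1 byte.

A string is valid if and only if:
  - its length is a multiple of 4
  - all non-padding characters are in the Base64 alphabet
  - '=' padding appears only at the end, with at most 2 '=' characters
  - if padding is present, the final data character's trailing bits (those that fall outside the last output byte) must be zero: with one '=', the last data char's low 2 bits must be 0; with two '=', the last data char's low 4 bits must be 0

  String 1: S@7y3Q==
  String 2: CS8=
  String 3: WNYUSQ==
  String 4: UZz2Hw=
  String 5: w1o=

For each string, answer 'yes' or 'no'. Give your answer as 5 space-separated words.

Answer: no yes yes no yes

Derivation:
String 1: 'S@7y3Q==' → invalid (bad char(s): ['@'])
String 2: 'CS8=' → valid
String 3: 'WNYUSQ==' → valid
String 4: 'UZz2Hw=' → invalid (len=7 not mult of 4)
String 5: 'w1o=' → valid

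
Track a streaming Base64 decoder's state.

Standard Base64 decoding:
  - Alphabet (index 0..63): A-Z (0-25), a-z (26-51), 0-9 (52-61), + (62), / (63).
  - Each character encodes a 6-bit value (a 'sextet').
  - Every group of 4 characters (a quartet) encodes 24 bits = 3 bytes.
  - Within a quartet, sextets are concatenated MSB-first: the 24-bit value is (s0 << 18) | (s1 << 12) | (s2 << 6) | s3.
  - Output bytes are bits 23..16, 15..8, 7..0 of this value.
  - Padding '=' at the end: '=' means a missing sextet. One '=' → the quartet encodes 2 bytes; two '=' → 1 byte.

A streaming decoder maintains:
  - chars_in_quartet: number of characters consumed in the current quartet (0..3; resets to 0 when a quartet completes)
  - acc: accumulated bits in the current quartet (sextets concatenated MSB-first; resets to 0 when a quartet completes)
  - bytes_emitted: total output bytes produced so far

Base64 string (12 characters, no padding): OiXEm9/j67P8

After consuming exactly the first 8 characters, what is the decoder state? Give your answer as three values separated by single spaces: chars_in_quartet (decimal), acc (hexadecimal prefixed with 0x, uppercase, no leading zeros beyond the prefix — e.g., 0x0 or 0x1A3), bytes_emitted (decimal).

After char 0 ('O'=14): chars_in_quartet=1 acc=0xE bytes_emitted=0
After char 1 ('i'=34): chars_in_quartet=2 acc=0x3A2 bytes_emitted=0
After char 2 ('X'=23): chars_in_quartet=3 acc=0xE897 bytes_emitted=0
After char 3 ('E'=4): chars_in_quartet=4 acc=0x3A25C4 -> emit 3A 25 C4, reset; bytes_emitted=3
After char 4 ('m'=38): chars_in_quartet=1 acc=0x26 bytes_emitted=3
After char 5 ('9'=61): chars_in_quartet=2 acc=0x9BD bytes_emitted=3
After char 6 ('/'=63): chars_in_quartet=3 acc=0x26F7F bytes_emitted=3
After char 7 ('j'=35): chars_in_quartet=4 acc=0x9BDFE3 -> emit 9B DF E3, reset; bytes_emitted=6

Answer: 0 0x0 6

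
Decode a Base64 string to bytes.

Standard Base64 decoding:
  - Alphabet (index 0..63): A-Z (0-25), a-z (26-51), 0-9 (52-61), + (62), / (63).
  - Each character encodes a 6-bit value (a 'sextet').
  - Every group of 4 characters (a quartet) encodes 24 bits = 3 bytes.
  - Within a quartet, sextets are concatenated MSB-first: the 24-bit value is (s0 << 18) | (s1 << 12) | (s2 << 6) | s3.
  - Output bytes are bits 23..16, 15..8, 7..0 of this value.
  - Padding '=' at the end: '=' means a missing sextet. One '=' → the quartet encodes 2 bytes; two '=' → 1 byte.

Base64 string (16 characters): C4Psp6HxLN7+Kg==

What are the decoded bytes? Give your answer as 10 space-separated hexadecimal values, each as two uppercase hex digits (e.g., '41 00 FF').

Answer: 0B 83 EC A7 A1 F1 2C DE FE 2A

Derivation:
After char 0 ('C'=2): chars_in_quartet=1 acc=0x2 bytes_emitted=0
After char 1 ('4'=56): chars_in_quartet=2 acc=0xB8 bytes_emitted=0
After char 2 ('P'=15): chars_in_quartet=3 acc=0x2E0F bytes_emitted=0
After char 3 ('s'=44): chars_in_quartet=4 acc=0xB83EC -> emit 0B 83 EC, reset; bytes_emitted=3
After char 4 ('p'=41): chars_in_quartet=1 acc=0x29 bytes_emitted=3
After char 5 ('6'=58): chars_in_quartet=2 acc=0xA7A bytes_emitted=3
After char 6 ('H'=7): chars_in_quartet=3 acc=0x29E87 bytes_emitted=3
After char 7 ('x'=49): chars_in_quartet=4 acc=0xA7A1F1 -> emit A7 A1 F1, reset; bytes_emitted=6
After char 8 ('L'=11): chars_in_quartet=1 acc=0xB bytes_emitted=6
After char 9 ('N'=13): chars_in_quartet=2 acc=0x2CD bytes_emitted=6
After char 10 ('7'=59): chars_in_quartet=3 acc=0xB37B bytes_emitted=6
After char 11 ('+'=62): chars_in_quartet=4 acc=0x2CDEFE -> emit 2C DE FE, reset; bytes_emitted=9
After char 12 ('K'=10): chars_in_quartet=1 acc=0xA bytes_emitted=9
After char 13 ('g'=32): chars_in_quartet=2 acc=0x2A0 bytes_emitted=9
Padding '==': partial quartet acc=0x2A0 -> emit 2A; bytes_emitted=10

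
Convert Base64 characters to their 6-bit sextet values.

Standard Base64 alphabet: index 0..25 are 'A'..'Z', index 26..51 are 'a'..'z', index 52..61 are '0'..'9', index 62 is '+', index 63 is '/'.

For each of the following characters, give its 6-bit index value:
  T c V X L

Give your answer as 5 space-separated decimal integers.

Answer: 19 28 21 23 11

Derivation:
'T': A..Z range, ord('T') − ord('A') = 19
'c': a..z range, 26 + ord('c') − ord('a') = 28
'V': A..Z range, ord('V') − ord('A') = 21
'X': A..Z range, ord('X') − ord('A') = 23
'L': A..Z range, ord('L') − ord('A') = 11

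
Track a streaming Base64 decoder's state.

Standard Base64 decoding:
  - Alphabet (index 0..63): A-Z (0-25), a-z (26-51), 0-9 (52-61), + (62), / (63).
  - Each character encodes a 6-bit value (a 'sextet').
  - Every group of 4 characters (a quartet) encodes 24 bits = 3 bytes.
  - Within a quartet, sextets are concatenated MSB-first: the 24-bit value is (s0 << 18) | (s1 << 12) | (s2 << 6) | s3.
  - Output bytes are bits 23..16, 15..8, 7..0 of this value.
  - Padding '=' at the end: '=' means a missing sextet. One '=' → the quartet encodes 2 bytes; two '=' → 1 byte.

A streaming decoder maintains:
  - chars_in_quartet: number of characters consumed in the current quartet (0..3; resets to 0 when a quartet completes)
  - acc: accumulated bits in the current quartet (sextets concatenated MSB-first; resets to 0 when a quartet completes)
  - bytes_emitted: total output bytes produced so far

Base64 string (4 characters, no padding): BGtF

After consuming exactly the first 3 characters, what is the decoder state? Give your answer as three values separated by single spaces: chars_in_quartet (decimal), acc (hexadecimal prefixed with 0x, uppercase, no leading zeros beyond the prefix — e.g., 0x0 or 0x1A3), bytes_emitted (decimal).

After char 0 ('B'=1): chars_in_quartet=1 acc=0x1 bytes_emitted=0
After char 1 ('G'=6): chars_in_quartet=2 acc=0x46 bytes_emitted=0
After char 2 ('t'=45): chars_in_quartet=3 acc=0x11AD bytes_emitted=0

Answer: 3 0x11AD 0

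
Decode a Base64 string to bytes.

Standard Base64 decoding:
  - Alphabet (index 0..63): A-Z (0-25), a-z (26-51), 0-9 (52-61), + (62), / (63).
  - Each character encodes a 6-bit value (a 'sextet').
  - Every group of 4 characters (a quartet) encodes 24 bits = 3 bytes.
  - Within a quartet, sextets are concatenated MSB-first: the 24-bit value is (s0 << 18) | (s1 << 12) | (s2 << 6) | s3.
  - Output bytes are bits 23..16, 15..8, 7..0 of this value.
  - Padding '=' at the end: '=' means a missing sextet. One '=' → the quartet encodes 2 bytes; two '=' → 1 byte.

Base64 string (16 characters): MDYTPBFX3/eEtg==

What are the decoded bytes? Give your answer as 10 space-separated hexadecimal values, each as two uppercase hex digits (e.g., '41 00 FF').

Answer: 30 36 13 3C 11 57 DF F7 84 B6

Derivation:
After char 0 ('M'=12): chars_in_quartet=1 acc=0xC bytes_emitted=0
After char 1 ('D'=3): chars_in_quartet=2 acc=0x303 bytes_emitted=0
After char 2 ('Y'=24): chars_in_quartet=3 acc=0xC0D8 bytes_emitted=0
After char 3 ('T'=19): chars_in_quartet=4 acc=0x303613 -> emit 30 36 13, reset; bytes_emitted=3
After char 4 ('P'=15): chars_in_quartet=1 acc=0xF bytes_emitted=3
After char 5 ('B'=1): chars_in_quartet=2 acc=0x3C1 bytes_emitted=3
After char 6 ('F'=5): chars_in_quartet=3 acc=0xF045 bytes_emitted=3
After char 7 ('X'=23): chars_in_quartet=4 acc=0x3C1157 -> emit 3C 11 57, reset; bytes_emitted=6
After char 8 ('3'=55): chars_in_quartet=1 acc=0x37 bytes_emitted=6
After char 9 ('/'=63): chars_in_quartet=2 acc=0xDFF bytes_emitted=6
After char 10 ('e'=30): chars_in_quartet=3 acc=0x37FDE bytes_emitted=6
After char 11 ('E'=4): chars_in_quartet=4 acc=0xDFF784 -> emit DF F7 84, reset; bytes_emitted=9
After char 12 ('t'=45): chars_in_quartet=1 acc=0x2D bytes_emitted=9
After char 13 ('g'=32): chars_in_quartet=2 acc=0xB60 bytes_emitted=9
Padding '==': partial quartet acc=0xB60 -> emit B6; bytes_emitted=10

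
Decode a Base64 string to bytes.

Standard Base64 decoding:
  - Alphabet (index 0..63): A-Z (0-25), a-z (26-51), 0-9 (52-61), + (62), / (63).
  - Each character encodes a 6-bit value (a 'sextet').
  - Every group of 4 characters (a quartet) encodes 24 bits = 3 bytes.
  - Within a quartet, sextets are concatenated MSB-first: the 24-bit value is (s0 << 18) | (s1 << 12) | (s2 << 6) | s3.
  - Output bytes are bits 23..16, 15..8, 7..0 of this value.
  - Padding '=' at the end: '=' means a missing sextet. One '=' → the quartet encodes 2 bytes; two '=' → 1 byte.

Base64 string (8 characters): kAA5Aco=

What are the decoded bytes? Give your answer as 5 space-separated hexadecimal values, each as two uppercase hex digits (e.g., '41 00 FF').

After char 0 ('k'=36): chars_in_quartet=1 acc=0x24 bytes_emitted=0
After char 1 ('A'=0): chars_in_quartet=2 acc=0x900 bytes_emitted=0
After char 2 ('A'=0): chars_in_quartet=3 acc=0x24000 bytes_emitted=0
After char 3 ('5'=57): chars_in_quartet=4 acc=0x900039 -> emit 90 00 39, reset; bytes_emitted=3
After char 4 ('A'=0): chars_in_quartet=1 acc=0x0 bytes_emitted=3
After char 5 ('c'=28): chars_in_quartet=2 acc=0x1C bytes_emitted=3
After char 6 ('o'=40): chars_in_quartet=3 acc=0x728 bytes_emitted=3
Padding '=': partial quartet acc=0x728 -> emit 01 CA; bytes_emitted=5

Answer: 90 00 39 01 CA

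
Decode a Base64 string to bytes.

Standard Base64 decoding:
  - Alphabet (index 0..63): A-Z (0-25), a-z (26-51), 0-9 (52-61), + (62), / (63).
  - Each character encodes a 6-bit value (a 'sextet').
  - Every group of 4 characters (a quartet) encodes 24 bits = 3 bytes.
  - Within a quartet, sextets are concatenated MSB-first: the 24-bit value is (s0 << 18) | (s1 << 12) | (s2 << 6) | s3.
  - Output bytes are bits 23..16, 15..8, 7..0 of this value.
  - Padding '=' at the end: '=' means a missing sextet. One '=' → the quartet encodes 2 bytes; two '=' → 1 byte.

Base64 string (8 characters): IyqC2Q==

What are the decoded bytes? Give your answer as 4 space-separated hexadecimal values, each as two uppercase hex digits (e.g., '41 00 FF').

After char 0 ('I'=8): chars_in_quartet=1 acc=0x8 bytes_emitted=0
After char 1 ('y'=50): chars_in_quartet=2 acc=0x232 bytes_emitted=0
After char 2 ('q'=42): chars_in_quartet=3 acc=0x8CAA bytes_emitted=0
After char 3 ('C'=2): chars_in_quartet=4 acc=0x232A82 -> emit 23 2A 82, reset; bytes_emitted=3
After char 4 ('2'=54): chars_in_quartet=1 acc=0x36 bytes_emitted=3
After char 5 ('Q'=16): chars_in_quartet=2 acc=0xD90 bytes_emitted=3
Padding '==': partial quartet acc=0xD90 -> emit D9; bytes_emitted=4

Answer: 23 2A 82 D9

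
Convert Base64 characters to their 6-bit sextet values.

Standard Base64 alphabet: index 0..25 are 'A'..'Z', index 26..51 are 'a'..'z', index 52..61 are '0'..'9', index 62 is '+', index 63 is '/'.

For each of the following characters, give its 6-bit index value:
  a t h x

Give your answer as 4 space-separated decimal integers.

Answer: 26 45 33 49

Derivation:
'a': a..z range, 26 + ord('a') − ord('a') = 26
't': a..z range, 26 + ord('t') − ord('a') = 45
'h': a..z range, 26 + ord('h') − ord('a') = 33
'x': a..z range, 26 + ord('x') − ord('a') = 49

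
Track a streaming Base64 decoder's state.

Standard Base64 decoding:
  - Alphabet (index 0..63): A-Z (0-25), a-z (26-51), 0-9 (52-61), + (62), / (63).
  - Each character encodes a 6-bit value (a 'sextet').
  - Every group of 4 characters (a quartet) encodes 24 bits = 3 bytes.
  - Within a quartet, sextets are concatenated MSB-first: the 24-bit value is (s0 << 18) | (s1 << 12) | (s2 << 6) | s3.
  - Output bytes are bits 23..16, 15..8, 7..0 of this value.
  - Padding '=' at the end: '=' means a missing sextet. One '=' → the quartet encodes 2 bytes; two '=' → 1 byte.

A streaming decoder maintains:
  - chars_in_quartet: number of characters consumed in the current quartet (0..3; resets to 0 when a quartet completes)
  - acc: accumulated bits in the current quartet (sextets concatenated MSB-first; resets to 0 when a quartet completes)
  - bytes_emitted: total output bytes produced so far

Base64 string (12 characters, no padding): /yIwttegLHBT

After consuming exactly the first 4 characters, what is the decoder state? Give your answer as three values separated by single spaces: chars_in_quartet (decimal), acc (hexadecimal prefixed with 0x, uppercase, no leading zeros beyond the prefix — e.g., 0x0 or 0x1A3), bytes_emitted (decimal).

After char 0 ('/'=63): chars_in_quartet=1 acc=0x3F bytes_emitted=0
After char 1 ('y'=50): chars_in_quartet=2 acc=0xFF2 bytes_emitted=0
After char 2 ('I'=8): chars_in_quartet=3 acc=0x3FC88 bytes_emitted=0
After char 3 ('w'=48): chars_in_quartet=4 acc=0xFF2230 -> emit FF 22 30, reset; bytes_emitted=3

Answer: 0 0x0 3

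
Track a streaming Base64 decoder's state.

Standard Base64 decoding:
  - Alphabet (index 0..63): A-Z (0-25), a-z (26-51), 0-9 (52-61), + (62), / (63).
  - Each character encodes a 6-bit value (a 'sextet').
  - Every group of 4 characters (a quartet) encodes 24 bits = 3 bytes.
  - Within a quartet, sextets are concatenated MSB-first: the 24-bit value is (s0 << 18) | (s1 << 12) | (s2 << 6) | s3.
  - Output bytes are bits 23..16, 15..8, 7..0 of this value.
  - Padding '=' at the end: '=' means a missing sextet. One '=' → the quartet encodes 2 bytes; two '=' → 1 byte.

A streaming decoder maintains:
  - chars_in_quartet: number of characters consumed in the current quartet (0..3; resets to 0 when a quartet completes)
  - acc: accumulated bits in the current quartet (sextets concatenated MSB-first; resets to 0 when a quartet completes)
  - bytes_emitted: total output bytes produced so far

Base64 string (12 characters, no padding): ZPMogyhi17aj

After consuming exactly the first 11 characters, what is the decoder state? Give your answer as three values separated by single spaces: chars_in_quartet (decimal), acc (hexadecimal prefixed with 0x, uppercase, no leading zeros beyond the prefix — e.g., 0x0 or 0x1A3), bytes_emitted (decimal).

After char 0 ('Z'=25): chars_in_quartet=1 acc=0x19 bytes_emitted=0
After char 1 ('P'=15): chars_in_quartet=2 acc=0x64F bytes_emitted=0
After char 2 ('M'=12): chars_in_quartet=3 acc=0x193CC bytes_emitted=0
After char 3 ('o'=40): chars_in_quartet=4 acc=0x64F328 -> emit 64 F3 28, reset; bytes_emitted=3
After char 4 ('g'=32): chars_in_quartet=1 acc=0x20 bytes_emitted=3
After char 5 ('y'=50): chars_in_quartet=2 acc=0x832 bytes_emitted=3
After char 6 ('h'=33): chars_in_quartet=3 acc=0x20CA1 bytes_emitted=3
After char 7 ('i'=34): chars_in_quartet=4 acc=0x832862 -> emit 83 28 62, reset; bytes_emitted=6
After char 8 ('1'=53): chars_in_quartet=1 acc=0x35 bytes_emitted=6
After char 9 ('7'=59): chars_in_quartet=2 acc=0xD7B bytes_emitted=6
After char 10 ('a'=26): chars_in_quartet=3 acc=0x35EDA bytes_emitted=6

Answer: 3 0x35EDA 6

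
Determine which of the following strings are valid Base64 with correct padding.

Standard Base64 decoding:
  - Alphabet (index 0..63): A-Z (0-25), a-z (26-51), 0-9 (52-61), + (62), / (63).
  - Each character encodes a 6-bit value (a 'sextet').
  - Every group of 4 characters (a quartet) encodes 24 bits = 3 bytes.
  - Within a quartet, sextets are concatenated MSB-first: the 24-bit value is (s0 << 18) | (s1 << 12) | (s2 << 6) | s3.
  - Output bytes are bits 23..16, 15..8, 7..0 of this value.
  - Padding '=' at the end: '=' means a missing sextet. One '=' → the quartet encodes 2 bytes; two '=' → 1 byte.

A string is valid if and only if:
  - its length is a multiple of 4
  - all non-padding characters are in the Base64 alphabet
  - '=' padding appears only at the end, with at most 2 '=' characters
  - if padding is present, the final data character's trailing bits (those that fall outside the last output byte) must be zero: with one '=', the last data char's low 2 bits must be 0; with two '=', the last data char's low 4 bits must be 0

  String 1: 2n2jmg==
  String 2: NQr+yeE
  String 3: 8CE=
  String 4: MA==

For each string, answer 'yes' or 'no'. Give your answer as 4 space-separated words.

Answer: yes no yes yes

Derivation:
String 1: '2n2jmg==' → valid
String 2: 'NQr+yeE' → invalid (len=7 not mult of 4)
String 3: '8CE=' → valid
String 4: 'MA==' → valid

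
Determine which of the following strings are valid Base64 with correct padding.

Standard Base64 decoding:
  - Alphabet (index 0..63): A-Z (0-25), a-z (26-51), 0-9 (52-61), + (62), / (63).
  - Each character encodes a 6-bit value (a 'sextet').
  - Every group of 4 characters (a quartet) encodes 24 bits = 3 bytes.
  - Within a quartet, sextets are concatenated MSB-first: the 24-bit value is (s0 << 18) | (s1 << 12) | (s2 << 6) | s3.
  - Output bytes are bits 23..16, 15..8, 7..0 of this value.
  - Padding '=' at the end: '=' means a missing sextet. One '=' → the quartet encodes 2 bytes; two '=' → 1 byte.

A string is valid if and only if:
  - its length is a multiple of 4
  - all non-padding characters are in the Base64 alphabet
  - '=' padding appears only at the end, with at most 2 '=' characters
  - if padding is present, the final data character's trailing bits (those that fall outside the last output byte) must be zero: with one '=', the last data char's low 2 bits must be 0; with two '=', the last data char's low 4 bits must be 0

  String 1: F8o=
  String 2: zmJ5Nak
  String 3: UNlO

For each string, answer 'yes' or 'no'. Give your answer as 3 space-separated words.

String 1: 'F8o=' → valid
String 2: 'zmJ5Nak' → invalid (len=7 not mult of 4)
String 3: 'UNlO' → valid

Answer: yes no yes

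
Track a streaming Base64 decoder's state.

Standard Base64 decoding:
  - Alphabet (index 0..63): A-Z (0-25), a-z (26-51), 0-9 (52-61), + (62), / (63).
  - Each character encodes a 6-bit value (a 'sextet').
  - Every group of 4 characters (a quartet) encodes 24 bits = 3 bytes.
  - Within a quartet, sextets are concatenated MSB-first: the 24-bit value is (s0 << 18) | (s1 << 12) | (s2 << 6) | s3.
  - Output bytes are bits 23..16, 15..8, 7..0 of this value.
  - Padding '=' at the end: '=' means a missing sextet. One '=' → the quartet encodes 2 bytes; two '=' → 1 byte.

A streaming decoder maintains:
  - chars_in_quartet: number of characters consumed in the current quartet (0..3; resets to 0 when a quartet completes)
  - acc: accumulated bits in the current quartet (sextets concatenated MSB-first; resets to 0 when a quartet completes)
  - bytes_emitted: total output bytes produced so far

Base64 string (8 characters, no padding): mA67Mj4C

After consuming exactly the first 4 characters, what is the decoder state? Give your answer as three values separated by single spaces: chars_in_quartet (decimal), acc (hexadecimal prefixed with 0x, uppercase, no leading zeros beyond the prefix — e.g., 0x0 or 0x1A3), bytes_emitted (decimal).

After char 0 ('m'=38): chars_in_quartet=1 acc=0x26 bytes_emitted=0
After char 1 ('A'=0): chars_in_quartet=2 acc=0x980 bytes_emitted=0
After char 2 ('6'=58): chars_in_quartet=3 acc=0x2603A bytes_emitted=0
After char 3 ('7'=59): chars_in_quartet=4 acc=0x980EBB -> emit 98 0E BB, reset; bytes_emitted=3

Answer: 0 0x0 3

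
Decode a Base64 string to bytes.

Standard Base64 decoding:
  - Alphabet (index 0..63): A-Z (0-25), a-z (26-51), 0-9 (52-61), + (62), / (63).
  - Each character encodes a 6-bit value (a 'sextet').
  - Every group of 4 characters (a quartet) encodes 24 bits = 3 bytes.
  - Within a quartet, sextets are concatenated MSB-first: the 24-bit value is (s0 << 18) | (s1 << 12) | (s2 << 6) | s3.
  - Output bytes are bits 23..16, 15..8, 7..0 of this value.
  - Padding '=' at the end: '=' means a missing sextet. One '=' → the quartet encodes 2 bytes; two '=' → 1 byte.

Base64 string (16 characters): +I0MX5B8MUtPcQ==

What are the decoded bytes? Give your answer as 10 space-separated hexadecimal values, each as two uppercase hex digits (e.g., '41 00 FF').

After char 0 ('+'=62): chars_in_quartet=1 acc=0x3E bytes_emitted=0
After char 1 ('I'=8): chars_in_quartet=2 acc=0xF88 bytes_emitted=0
After char 2 ('0'=52): chars_in_quartet=3 acc=0x3E234 bytes_emitted=0
After char 3 ('M'=12): chars_in_quartet=4 acc=0xF88D0C -> emit F8 8D 0C, reset; bytes_emitted=3
After char 4 ('X'=23): chars_in_quartet=1 acc=0x17 bytes_emitted=3
After char 5 ('5'=57): chars_in_quartet=2 acc=0x5F9 bytes_emitted=3
After char 6 ('B'=1): chars_in_quartet=3 acc=0x17E41 bytes_emitted=3
After char 7 ('8'=60): chars_in_quartet=4 acc=0x5F907C -> emit 5F 90 7C, reset; bytes_emitted=6
After char 8 ('M'=12): chars_in_quartet=1 acc=0xC bytes_emitted=6
After char 9 ('U'=20): chars_in_quartet=2 acc=0x314 bytes_emitted=6
After char 10 ('t'=45): chars_in_quartet=3 acc=0xC52D bytes_emitted=6
After char 11 ('P'=15): chars_in_quartet=4 acc=0x314B4F -> emit 31 4B 4F, reset; bytes_emitted=9
After char 12 ('c'=28): chars_in_quartet=1 acc=0x1C bytes_emitted=9
After char 13 ('Q'=16): chars_in_quartet=2 acc=0x710 bytes_emitted=9
Padding '==': partial quartet acc=0x710 -> emit 71; bytes_emitted=10

Answer: F8 8D 0C 5F 90 7C 31 4B 4F 71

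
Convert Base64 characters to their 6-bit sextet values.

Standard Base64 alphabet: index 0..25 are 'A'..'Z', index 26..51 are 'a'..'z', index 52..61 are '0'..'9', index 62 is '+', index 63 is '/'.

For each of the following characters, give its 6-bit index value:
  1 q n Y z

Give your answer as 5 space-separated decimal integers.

Answer: 53 42 39 24 51

Derivation:
'1': 0..9 range, 52 + ord('1') − ord('0') = 53
'q': a..z range, 26 + ord('q') − ord('a') = 42
'n': a..z range, 26 + ord('n') − ord('a') = 39
'Y': A..Z range, ord('Y') − ord('A') = 24
'z': a..z range, 26 + ord('z') − ord('a') = 51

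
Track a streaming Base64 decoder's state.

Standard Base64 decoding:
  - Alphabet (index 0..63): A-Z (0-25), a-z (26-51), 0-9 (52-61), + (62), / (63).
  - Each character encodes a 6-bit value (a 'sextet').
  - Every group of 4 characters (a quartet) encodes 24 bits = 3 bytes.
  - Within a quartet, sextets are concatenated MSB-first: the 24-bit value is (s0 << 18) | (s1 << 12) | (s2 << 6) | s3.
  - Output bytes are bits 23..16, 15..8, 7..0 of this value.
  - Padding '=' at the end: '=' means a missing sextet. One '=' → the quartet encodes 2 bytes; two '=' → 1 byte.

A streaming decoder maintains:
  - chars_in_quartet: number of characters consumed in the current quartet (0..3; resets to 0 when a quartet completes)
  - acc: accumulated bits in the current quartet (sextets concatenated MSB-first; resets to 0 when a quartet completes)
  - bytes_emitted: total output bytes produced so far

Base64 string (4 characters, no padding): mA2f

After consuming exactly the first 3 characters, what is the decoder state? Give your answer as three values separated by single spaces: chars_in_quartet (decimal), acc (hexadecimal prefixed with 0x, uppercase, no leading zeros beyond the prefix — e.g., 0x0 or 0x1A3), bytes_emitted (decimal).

Answer: 3 0x26036 0

Derivation:
After char 0 ('m'=38): chars_in_quartet=1 acc=0x26 bytes_emitted=0
After char 1 ('A'=0): chars_in_quartet=2 acc=0x980 bytes_emitted=0
After char 2 ('2'=54): chars_in_quartet=3 acc=0x26036 bytes_emitted=0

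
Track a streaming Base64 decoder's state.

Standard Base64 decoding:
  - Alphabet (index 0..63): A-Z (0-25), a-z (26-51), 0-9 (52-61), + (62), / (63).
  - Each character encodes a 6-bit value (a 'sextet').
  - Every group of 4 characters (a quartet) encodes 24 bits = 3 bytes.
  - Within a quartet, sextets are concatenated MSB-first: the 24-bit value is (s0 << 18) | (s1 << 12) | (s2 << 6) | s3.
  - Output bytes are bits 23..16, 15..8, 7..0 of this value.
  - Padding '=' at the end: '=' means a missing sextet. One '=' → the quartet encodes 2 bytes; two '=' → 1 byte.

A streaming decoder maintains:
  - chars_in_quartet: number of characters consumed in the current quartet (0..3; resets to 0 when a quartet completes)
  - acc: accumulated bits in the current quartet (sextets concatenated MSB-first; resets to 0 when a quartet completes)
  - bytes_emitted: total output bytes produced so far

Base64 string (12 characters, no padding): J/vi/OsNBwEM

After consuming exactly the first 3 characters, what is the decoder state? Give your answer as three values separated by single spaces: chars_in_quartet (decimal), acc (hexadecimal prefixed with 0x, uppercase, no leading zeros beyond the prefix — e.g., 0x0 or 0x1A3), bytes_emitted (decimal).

Answer: 3 0x9FEF 0

Derivation:
After char 0 ('J'=9): chars_in_quartet=1 acc=0x9 bytes_emitted=0
After char 1 ('/'=63): chars_in_quartet=2 acc=0x27F bytes_emitted=0
After char 2 ('v'=47): chars_in_quartet=3 acc=0x9FEF bytes_emitted=0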